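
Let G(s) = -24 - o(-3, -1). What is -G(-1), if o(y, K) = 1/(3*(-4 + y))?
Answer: 503/21 ≈ 23.952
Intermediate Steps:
o(y, K) = 1/(-12 + 3*y)
G(s) = -503/21 (G(s) = -24 - 1/(3*(-4 - 3)) = -24 - 1/(3*(-7)) = -24 - (-1)/(3*7) = -24 - 1*(-1/21) = -24 + 1/21 = -503/21)
-G(-1) = -1*(-503/21) = 503/21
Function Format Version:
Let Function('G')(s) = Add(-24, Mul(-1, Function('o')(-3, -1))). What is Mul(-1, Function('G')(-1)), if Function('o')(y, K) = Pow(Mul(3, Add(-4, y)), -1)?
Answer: Rational(503, 21) ≈ 23.952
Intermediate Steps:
Function('o')(y, K) = Pow(Add(-12, Mul(3, y)), -1)
Function('G')(s) = Rational(-503, 21) (Function('G')(s) = Add(-24, Mul(-1, Mul(Rational(1, 3), Pow(Add(-4, -3), -1)))) = Add(-24, Mul(-1, Mul(Rational(1, 3), Pow(-7, -1)))) = Add(-24, Mul(-1, Mul(Rational(1, 3), Rational(-1, 7)))) = Add(-24, Mul(-1, Rational(-1, 21))) = Add(-24, Rational(1, 21)) = Rational(-503, 21))
Mul(-1, Function('G')(-1)) = Mul(-1, Rational(-503, 21)) = Rational(503, 21)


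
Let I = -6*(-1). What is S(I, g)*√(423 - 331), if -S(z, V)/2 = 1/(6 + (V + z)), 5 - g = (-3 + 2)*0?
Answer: -4*√23/17 ≈ -1.1284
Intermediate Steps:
I = 6
g = 5 (g = 5 - (-3 + 2)*0 = 5 - (-1)*0 = 5 - 1*0 = 5 + 0 = 5)
S(z, V) = -2/(6 + V + z) (S(z, V) = -2/(6 + (V + z)) = -2/(6 + V + z))
S(I, g)*√(423 - 331) = (-2/(6 + 5 + 6))*√(423 - 331) = (-2/17)*√92 = (-2*1/17)*(2*√23) = -4*√23/17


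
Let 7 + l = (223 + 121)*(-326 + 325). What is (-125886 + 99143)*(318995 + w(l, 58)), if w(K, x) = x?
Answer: -8532434379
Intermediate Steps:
l = -351 (l = -7 + (223 + 121)*(-326 + 325) = -7 + 344*(-1) = -7 - 344 = -351)
(-125886 + 99143)*(318995 + w(l, 58)) = (-125886 + 99143)*(318995 + 58) = -26743*319053 = -8532434379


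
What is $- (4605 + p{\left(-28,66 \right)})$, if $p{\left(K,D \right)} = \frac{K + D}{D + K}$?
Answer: $-4606$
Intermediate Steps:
$p{\left(K,D \right)} = 1$ ($p{\left(K,D \right)} = \frac{D + K}{D + K} = 1$)
$- (4605 + p{\left(-28,66 \right)}) = - (4605 + 1) = \left(-1\right) 4606 = -4606$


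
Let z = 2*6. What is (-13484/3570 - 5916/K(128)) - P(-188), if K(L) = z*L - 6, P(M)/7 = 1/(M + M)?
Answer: -1705883/223720 ≈ -7.6251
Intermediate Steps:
z = 12
P(M) = 7/(2*M) (P(M) = 7/(M + M) = 7/((2*M)) = 7*(1/(2*M)) = 7/(2*M))
K(L) = -6 + 12*L (K(L) = 12*L - 6 = -6 + 12*L)
(-13484/3570 - 5916/K(128)) - P(-188) = (-13484/3570 - 5916/(-6 + 12*128)) - 7/(2*(-188)) = (-13484*1/3570 - 5916/(-6 + 1536)) - 7*(-1)/(2*188) = (-6742/1785 - 5916/1530) - 1*(-7/376) = (-6742/1785 - 5916*1/1530) + 7/376 = (-6742/1785 - 58/15) + 7/376 = -4548/595 + 7/376 = -1705883/223720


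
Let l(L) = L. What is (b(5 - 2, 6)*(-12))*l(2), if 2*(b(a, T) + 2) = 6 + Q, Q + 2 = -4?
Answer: 48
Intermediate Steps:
Q = -6 (Q = -2 - 4 = -6)
b(a, T) = -2 (b(a, T) = -2 + (6 - 6)/2 = -2 + (½)*0 = -2 + 0 = -2)
(b(5 - 2, 6)*(-12))*l(2) = -2*(-12)*2 = 24*2 = 48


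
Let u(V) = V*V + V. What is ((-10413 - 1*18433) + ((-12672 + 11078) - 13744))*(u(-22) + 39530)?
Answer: -1767006528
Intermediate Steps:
u(V) = V + V² (u(V) = V² + V = V + V²)
((-10413 - 1*18433) + ((-12672 + 11078) - 13744))*(u(-22) + 39530) = ((-10413 - 1*18433) + ((-12672 + 11078) - 13744))*(-22*(1 - 22) + 39530) = ((-10413 - 18433) + (-1594 - 13744))*(-22*(-21) + 39530) = (-28846 - 15338)*(462 + 39530) = -44184*39992 = -1767006528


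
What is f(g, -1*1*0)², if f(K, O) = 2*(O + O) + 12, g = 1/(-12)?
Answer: 144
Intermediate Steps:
g = -1/12 ≈ -0.083333
f(K, O) = 12 + 4*O (f(K, O) = 2*(2*O) + 12 = 4*O + 12 = 12 + 4*O)
f(g, -1*1*0)² = (12 + 4*(-1*1*0))² = (12 + 4*(-1*0))² = (12 + 4*0)² = (12 + 0)² = 12² = 144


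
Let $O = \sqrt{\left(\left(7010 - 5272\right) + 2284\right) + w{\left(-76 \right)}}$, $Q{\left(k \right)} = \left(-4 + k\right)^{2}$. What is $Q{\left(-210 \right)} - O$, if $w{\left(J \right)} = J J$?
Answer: $45796 - \sqrt{9798} \approx 45697.0$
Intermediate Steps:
$w{\left(J \right)} = J^{2}$
$O = \sqrt{9798}$ ($O = \sqrt{\left(\left(7010 - 5272\right) + 2284\right) + \left(-76\right)^{2}} = \sqrt{\left(1738 + 2284\right) + 5776} = \sqrt{4022 + 5776} = \sqrt{9798} \approx 98.985$)
$Q{\left(-210 \right)} - O = \left(-4 - 210\right)^{2} - \sqrt{9798} = \left(-214\right)^{2} - \sqrt{9798} = 45796 - \sqrt{9798}$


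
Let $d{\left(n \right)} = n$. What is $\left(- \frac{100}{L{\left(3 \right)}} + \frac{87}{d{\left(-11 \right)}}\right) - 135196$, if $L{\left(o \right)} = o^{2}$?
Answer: $- \frac{13386287}{99} \approx -1.3522 \cdot 10^{5}$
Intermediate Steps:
$\left(- \frac{100}{L{\left(3 \right)}} + \frac{87}{d{\left(-11 \right)}}\right) - 135196 = \left(- \frac{100}{3^{2}} + \frac{87}{-11}\right) - 135196 = \left(- \frac{100}{9} + 87 \left(- \frac{1}{11}\right)\right) - 135196 = \left(\left(-100\right) \frac{1}{9} - \frac{87}{11}\right) - 135196 = \left(- \frac{100}{9} - \frac{87}{11}\right) - 135196 = - \frac{1883}{99} - 135196 = - \frac{13386287}{99}$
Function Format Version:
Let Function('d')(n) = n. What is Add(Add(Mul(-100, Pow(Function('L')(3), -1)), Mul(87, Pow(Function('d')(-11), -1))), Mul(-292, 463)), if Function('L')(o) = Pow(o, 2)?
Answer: Rational(-13386287, 99) ≈ -1.3522e+5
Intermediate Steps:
Add(Add(Mul(-100, Pow(Function('L')(3), -1)), Mul(87, Pow(Function('d')(-11), -1))), Mul(-292, 463)) = Add(Add(Mul(-100, Pow(Pow(3, 2), -1)), Mul(87, Pow(-11, -1))), Mul(-292, 463)) = Add(Add(Mul(-100, Pow(9, -1)), Mul(87, Rational(-1, 11))), -135196) = Add(Add(Mul(-100, Rational(1, 9)), Rational(-87, 11)), -135196) = Add(Add(Rational(-100, 9), Rational(-87, 11)), -135196) = Add(Rational(-1883, 99), -135196) = Rational(-13386287, 99)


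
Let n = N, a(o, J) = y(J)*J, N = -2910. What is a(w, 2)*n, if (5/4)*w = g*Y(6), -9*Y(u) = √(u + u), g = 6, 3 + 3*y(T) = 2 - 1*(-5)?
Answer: -7760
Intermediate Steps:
y(T) = 4/3 (y(T) = -1 + (2 - 1*(-5))/3 = -1 + (2 + 5)/3 = -1 + (⅓)*7 = -1 + 7/3 = 4/3)
Y(u) = -√2*√u/9 (Y(u) = -√(u + u)/9 = -√2*√u/9)
w = -16*√3/15 (w = 4*(6*(-√2*√6/9))/5 = 4*(6*(-2*√3/9))/5 = 4*(-4*√3/3)/5 = -16*√3/15 ≈ -1.8475)
a(o, J) = 4*J/3
n = -2910
a(w, 2)*n = ((4/3)*2)*(-2910) = (8/3)*(-2910) = -7760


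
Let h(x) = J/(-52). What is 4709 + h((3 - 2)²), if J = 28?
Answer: 61210/13 ≈ 4708.5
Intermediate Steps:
h(x) = -7/13 (h(x) = 28/(-52) = 28*(-1/52) = -7/13)
4709 + h((3 - 2)²) = 4709 - 7/13 = 61210/13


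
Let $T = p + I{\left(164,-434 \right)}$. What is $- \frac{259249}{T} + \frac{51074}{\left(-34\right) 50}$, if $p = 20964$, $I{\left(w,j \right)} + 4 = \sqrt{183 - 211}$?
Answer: $\frac{- 25537 \sqrt{7} + 377808585 i}{850 \left(\sqrt{7} - 10480 i\right)} \approx -42.412 + 0.0031226 i$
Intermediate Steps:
$I{\left(w,j \right)} = -4 + 2 i \sqrt{7}$ ($I{\left(w,j \right)} = -4 + \sqrt{183 - 211} = -4 + \sqrt{-28} = -4 + 2 i \sqrt{7}$)
$T = 20960 + 2 i \sqrt{7}$ ($T = 20964 - \left(4 - 2 i \sqrt{7}\right) = 20960 + 2 i \sqrt{7} \approx 20960.0 + 5.2915 i$)
$- \frac{259249}{T} + \frac{51074}{\left(-34\right) 50} = - \frac{259249}{20960 + 2 i \sqrt{7}} + \frac{51074}{\left(-34\right) 50} = - \frac{259249}{20960 + 2 i \sqrt{7}} + \frac{51074}{-1700} = - \frac{259249}{20960 + 2 i \sqrt{7}} + 51074 \left(- \frac{1}{1700}\right) = - \frac{259249}{20960 + 2 i \sqrt{7}} - \frac{25537}{850} = - \frac{25537}{850} - \frac{259249}{20960 + 2 i \sqrt{7}}$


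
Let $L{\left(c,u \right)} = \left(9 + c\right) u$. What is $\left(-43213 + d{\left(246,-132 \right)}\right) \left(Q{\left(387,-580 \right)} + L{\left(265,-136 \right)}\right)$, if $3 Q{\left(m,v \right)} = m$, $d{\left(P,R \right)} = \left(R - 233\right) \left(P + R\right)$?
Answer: $3149902105$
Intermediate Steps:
$d{\left(P,R \right)} = \left(-233 + R\right) \left(P + R\right)$
$Q{\left(m,v \right)} = \frac{m}{3}$
$L{\left(c,u \right)} = u \left(9 + c\right)$
$\left(-43213 + d{\left(246,-132 \right)}\right) \left(Q{\left(387,-580 \right)} + L{\left(265,-136 \right)}\right) = \left(-43213 + \left(\left(-132\right)^{2} - 57318 - -30756 + 246 \left(-132\right)\right)\right) \left(\frac{1}{3} \cdot 387 - 136 \left(9 + 265\right)\right) = \left(-43213 + \left(17424 - 57318 + 30756 - 32472\right)\right) \left(129 - 37264\right) = \left(-43213 - 41610\right) \left(129 - 37264\right) = \left(-84823\right) \left(-37135\right) = 3149902105$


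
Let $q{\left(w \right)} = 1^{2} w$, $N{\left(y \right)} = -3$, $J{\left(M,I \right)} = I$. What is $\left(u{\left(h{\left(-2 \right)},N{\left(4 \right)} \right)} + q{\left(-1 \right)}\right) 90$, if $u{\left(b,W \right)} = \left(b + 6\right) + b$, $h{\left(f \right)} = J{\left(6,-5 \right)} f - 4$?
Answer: $1530$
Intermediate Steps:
$h{\left(f \right)} = -4 - 5 f$ ($h{\left(f \right)} = - 5 f - 4 = -4 - 5 f$)
$q{\left(w \right)} = w$ ($q{\left(w \right)} = 1 w = w$)
$u{\left(b,W \right)} = 6 + 2 b$ ($u{\left(b,W \right)} = \left(6 + b\right) + b = 6 + 2 b$)
$\left(u{\left(h{\left(-2 \right)},N{\left(4 \right)} \right)} + q{\left(-1 \right)}\right) 90 = \left(\left(6 + 2 \left(-4 - -10\right)\right) - 1\right) 90 = \left(\left(6 + 2 \left(-4 + 10\right)\right) - 1\right) 90 = \left(\left(6 + 2 \cdot 6\right) - 1\right) 90 = \left(\left(6 + 12\right) - 1\right) 90 = \left(18 - 1\right) 90 = 17 \cdot 90 = 1530$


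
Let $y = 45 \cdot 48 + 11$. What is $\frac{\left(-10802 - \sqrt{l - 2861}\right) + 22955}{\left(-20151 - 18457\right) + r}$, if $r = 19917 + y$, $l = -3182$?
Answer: $- \frac{12153}{16520} + \frac{i \sqrt{6043}}{16520} \approx -0.73565 + 0.0047056 i$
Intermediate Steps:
$y = 2171$ ($y = 2160 + 11 = 2171$)
$r = 22088$ ($r = 19917 + 2171 = 22088$)
$\frac{\left(-10802 - \sqrt{l - 2861}\right) + 22955}{\left(-20151 - 18457\right) + r} = \frac{\left(-10802 - \sqrt{-3182 - 2861}\right) + 22955}{\left(-20151 - 18457\right) + 22088} = \frac{\left(-10802 - \sqrt{-6043}\right) + 22955}{-38608 + 22088} = \frac{\left(-10802 - i \sqrt{6043}\right) + 22955}{-16520} = \left(\left(-10802 - i \sqrt{6043}\right) + 22955\right) \left(- \frac{1}{16520}\right) = \left(12153 - i \sqrt{6043}\right) \left(- \frac{1}{16520}\right) = - \frac{12153}{16520} + \frac{i \sqrt{6043}}{16520}$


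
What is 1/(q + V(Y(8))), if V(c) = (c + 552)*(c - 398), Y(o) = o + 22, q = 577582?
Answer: 1/363406 ≈ 2.7517e-6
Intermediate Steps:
Y(o) = 22 + o
V(c) = (-398 + c)*(552 + c) (V(c) = (552 + c)*(-398 + c) = (-398 + c)*(552 + c))
1/(q + V(Y(8))) = 1/(577582 + (-219696 + (22 + 8)² + 154*(22 + 8))) = 1/(577582 + (-219696 + 30² + 154*30)) = 1/(577582 + (-219696 + 900 + 4620)) = 1/(577582 - 214176) = 1/363406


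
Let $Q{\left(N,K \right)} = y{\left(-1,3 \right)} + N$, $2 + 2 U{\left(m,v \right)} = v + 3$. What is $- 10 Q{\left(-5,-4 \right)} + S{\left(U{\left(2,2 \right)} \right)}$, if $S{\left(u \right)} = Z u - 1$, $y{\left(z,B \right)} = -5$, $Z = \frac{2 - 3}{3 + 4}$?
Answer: $\frac{1383}{14} \approx 98.786$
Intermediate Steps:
$Z = - \frac{1}{7} \approx -0.14286$
$U{\left(m,v \right)} = \frac{1}{2} + \frac{v}{2}$ ($U{\left(m,v \right)} = -1 + \frac{v + 3}{2} = -1 + \frac{3 + v}{2} = -1 + \left(\frac{3}{2} + \frac{v}{2}\right) = \frac{1}{2} + \frac{v}{2}$)
$Q{\left(N,K \right)} = -5 + N$
$S{\left(u \right)} = -1 - \frac{u}{7}$ ($S{\left(u \right)} = - \frac{u}{7} - 1 = -1 - \frac{u}{7}$)
$- 10 Q{\left(-5,-4 \right)} + S{\left(U{\left(2,2 \right)} \right)} = - 10 \left(-5 - 5\right) - \left(1 + \frac{\frac{1}{2} + \frac{1}{2} \cdot 2}{7}\right) = \left(-10\right) \left(-10\right) - \left(1 + \frac{\frac{1}{2} + 1}{7}\right) = 100 - \frac{17}{14} = \frac{1383}{14}$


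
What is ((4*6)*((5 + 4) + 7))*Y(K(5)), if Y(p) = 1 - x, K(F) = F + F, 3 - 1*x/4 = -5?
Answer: -11904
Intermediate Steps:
x = 32 (x = 12 - 4*(-5) = 12 + 20 = 32)
K(F) = 2*F
Y(p) = -31 (Y(p) = 1 - 1*32 = 1 - 32 = -31)
((4*6)*((5 + 4) + 7))*Y(K(5)) = ((4*6)*((5 + 4) + 7))*(-31) = (24*(9 + 7))*(-31) = (24*16)*(-31) = 384*(-31) = -11904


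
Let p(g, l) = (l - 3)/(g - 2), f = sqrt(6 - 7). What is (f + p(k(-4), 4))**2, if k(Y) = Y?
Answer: (1 - 6*I)**2/36 ≈ -0.97222 - 0.33333*I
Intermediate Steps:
f = I (f = sqrt(-1) = I ≈ 1.0*I)
p(g, l) = (-3 + l)/(-2 + g)
(f + p(k(-4), 4))**2 = (I + (-3 + 4)/(-2 - 4))**2 = (I + 1/(-6))**2 = (I - 1/6*1)**2 = (I - 1/6)**2 = (-1/6 + I)**2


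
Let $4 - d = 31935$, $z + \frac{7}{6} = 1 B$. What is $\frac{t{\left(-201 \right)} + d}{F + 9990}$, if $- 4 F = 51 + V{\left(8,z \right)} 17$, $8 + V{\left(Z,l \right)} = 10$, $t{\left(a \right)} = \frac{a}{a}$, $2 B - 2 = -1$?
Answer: $- \frac{25544}{7975} \approx -3.203$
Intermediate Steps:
$B = \frac{1}{2}$ ($B = 1 + \frac{1}{2} \left(-1\right) = 1 - \frac{1}{2} = \frac{1}{2} \approx 0.5$)
$t{\left(a \right)} = 1$
$z = - \frac{2}{3}$ ($z = - \frac{7}{6} + 1 \cdot \frac{1}{2} = - \frac{7}{6} + \frac{1}{2} = - \frac{2}{3} \approx -0.66667$)
$d = -31931$ ($d = 4 - 31935 = -31931$)
$V{\left(Z,l \right)} = 2$ ($V{\left(Z,l \right)} = -8 + 10 = 2$)
$F = - \frac{85}{4}$ ($F = - \frac{51 + 2 \cdot 17}{4} = - \frac{51 + 34}{4} = \left(- \frac{1}{4}\right) 85 = - \frac{85}{4} \approx -21.25$)
$\frac{t{\left(-201 \right)} + d}{F + 9990} = \frac{1 - 31931}{- \frac{85}{4} + 9990} = - \frac{31930}{\frac{39875}{4}} = \left(-31930\right) \frac{4}{39875} = - \frac{25544}{7975}$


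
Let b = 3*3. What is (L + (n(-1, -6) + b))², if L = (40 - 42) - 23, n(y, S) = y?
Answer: 289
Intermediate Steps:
L = -25 (L = -2 - 23 = -25)
b = 9
(L + (n(-1, -6) + b))² = (-25 + (-1 + 9))² = (-25 + 8)² = (-17)² = 289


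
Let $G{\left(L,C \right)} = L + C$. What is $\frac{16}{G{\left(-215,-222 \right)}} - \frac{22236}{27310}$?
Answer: $- \frac{5077046}{5967235} \approx -0.85082$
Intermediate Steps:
$G{\left(L,C \right)} = C + L$
$\frac{16}{G{\left(-215,-222 \right)}} - \frac{22236}{27310} = \frac{16}{-222 - 215} - \frac{22236}{27310} = \frac{16}{-437} - \frac{11118}{13655} = 16 \left(- \frac{1}{437}\right) - \frac{11118}{13655} = - \frac{16}{437} - \frac{11118}{13655} = - \frac{5077046}{5967235}$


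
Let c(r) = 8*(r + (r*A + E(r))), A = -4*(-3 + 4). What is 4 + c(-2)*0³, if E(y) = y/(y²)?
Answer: 4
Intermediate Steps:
E(y) = 1/y (E(y) = y/y² = 1/y)
A = -4 (A = -4*1 = -4)
c(r) = -24*r + 8/r (c(r) = 8*(r + (r*(-4) + 1/r)) = 8*(r + (-4*r + 1/r)) = 8*(r + (1/r - 4*r)) = 8*(1/r - 3*r) = -24*r + 8/r)
4 + c(-2)*0³ = 4 + (-24*(-2) + 8/(-2))*0³ = 4 + (48 + 8*(-½))*0 = 4 + (48 - 4)*0 = 4 + 44*0 = 4 + 0 = 4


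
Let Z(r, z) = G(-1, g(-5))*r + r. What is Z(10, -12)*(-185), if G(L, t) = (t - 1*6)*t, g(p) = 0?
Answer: -1850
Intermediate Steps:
G(L, t) = t*(-6 + t) (G(L, t) = (t - 6)*t = (-6 + t)*t = t*(-6 + t))
Z(r, z) = r (Z(r, z) = (0*(-6 + 0))*r + r = (0*(-6))*r + r = 0*r + r = 0 + r = r)
Z(10, -12)*(-185) = 10*(-185) = -1850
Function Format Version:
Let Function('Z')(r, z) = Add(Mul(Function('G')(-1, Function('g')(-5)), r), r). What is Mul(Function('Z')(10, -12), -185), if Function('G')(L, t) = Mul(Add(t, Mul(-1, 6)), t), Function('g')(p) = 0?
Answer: -1850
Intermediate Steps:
Function('G')(L, t) = Mul(t, Add(-6, t)) (Function('G')(L, t) = Mul(Add(t, -6), t) = Mul(Add(-6, t), t) = Mul(t, Add(-6, t)))
Function('Z')(r, z) = r (Function('Z')(r, z) = Add(Mul(Mul(0, Add(-6, 0)), r), r) = Add(Mul(Mul(0, -6), r), r) = Add(Mul(0, r), r) = Add(0, r) = r)
Mul(Function('Z')(10, -12), -185) = Mul(10, -185) = -1850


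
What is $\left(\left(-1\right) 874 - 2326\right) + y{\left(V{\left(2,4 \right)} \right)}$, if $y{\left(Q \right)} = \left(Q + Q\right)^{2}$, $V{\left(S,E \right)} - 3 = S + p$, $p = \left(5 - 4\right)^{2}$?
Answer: $-3056$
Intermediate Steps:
$p = 1$ ($p = 1^{2} = 1$)
$V{\left(S,E \right)} = 4 + S$ ($V{\left(S,E \right)} = 3 + \left(S + 1\right) = 3 + \left(1 + S\right) = 4 + S$)
$y{\left(Q \right)} = 4 Q^{2}$ ($y{\left(Q \right)} = \left(2 Q\right)^{2} = 4 Q^{2}$)
$\left(\left(-1\right) 874 - 2326\right) + y{\left(V{\left(2,4 \right)} \right)} = \left(\left(-1\right) 874 - 2326\right) + 4 \left(4 + 2\right)^{2} = \left(-874 - 2326\right) + 4 \cdot 6^{2} = -3200 + 4 \cdot 36 = -3200 + 144 = -3056$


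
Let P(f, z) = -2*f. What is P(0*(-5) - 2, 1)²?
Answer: 16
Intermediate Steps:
P(0*(-5) - 2, 1)² = (-2*(0*(-5) - 2))² = (-2*(0 - 2))² = (-2*(-2))² = 4² = 16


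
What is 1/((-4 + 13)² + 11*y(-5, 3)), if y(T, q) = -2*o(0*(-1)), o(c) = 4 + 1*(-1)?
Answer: 1/15 ≈ 0.066667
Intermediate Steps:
o(c) = 3 (o(c) = 4 - 1 = 3)
y(T, q) = -6 (y(T, q) = -2*3 = -6)
1/((-4 + 13)² + 11*y(-5, 3)) = 1/((-4 + 13)² + 11*(-6)) = 1/(9² - 66) = 1/(81 - 66) = 1/15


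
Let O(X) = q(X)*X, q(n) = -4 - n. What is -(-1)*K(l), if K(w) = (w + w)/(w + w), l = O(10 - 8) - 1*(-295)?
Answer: 1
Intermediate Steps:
O(X) = X*(-4 - X) (O(X) = (-4 - X)*X = X*(-4 - X))
l = 283 (l = -(10 - 8)*(4 + (10 - 8)) - 1*(-295) = -1*2*(4 + 2) + 295 = -1*2*6 + 295 = -12 + 295 = 283)
K(w) = 1 (K(w) = (2*w)/((2*w)) = (2*w)*(1/(2*w)) = 1)
-(-1)*K(l) = -(-1) = -1*(-1) = 1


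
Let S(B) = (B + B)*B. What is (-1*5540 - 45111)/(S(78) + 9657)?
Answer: -50651/21825 ≈ -2.3208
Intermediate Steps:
S(B) = 2*B**2 (S(B) = (2*B)*B = 2*B**2)
(-1*5540 - 45111)/(S(78) + 9657) = (-1*5540 - 45111)/(2*78**2 + 9657) = (-5540 - 45111)/(2*6084 + 9657) = -50651/(12168 + 9657) = -50651/21825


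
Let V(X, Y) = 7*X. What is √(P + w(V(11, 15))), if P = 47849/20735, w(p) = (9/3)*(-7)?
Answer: I*√8036595710/20735 ≈ 4.3235*I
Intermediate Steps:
w(p) = -21 (w(p) = (9*(⅓))*(-7) = 3*(-7) = -21)
P = 47849/20735 (P = 47849*(1/20735) = 47849/20735 ≈ 2.3076)
√(P + w(V(11, 15))) = √(47849/20735 - 21) = √(-387586/20735) = I*√8036595710/20735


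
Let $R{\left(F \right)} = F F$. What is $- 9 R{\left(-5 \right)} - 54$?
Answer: $-279$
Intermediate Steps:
$R{\left(F \right)} = F^{2}$
$- 9 R{\left(-5 \right)} - 54 = - 9 \left(-5\right)^{2} - 54 = \left(-9\right) 25 - 54 = -225 - 54 = -279$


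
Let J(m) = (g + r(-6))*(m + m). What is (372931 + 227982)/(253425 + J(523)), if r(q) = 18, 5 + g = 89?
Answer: 600913/360117 ≈ 1.6687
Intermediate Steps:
g = 84 (g = -5 + 89 = 84)
J(m) = 204*m (J(m) = (84 + 18)*(m + m) = 102*(2*m) = 204*m)
(372931 + 227982)/(253425 + J(523)) = (372931 + 227982)/(253425 + 204*523) = 600913/(253425 + 106692) = 600913/360117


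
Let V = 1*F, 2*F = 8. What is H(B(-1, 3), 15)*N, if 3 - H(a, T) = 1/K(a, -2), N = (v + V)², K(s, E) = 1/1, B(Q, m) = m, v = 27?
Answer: 1922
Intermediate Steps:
F = 4 (F = (½)*8 = 4)
V = 4 (V = 1*4 = 4)
K(s, E) = 1 (K(s, E) = 1*1 = 1)
N = 961 (N = (27 + 4)² = 31² = 961)
H(a, T) = 2 (H(a, T) = 3 - 1/1 = 3 - 1*1 = 3 - 1 = 2)
H(B(-1, 3), 15)*N = 2*961 = 1922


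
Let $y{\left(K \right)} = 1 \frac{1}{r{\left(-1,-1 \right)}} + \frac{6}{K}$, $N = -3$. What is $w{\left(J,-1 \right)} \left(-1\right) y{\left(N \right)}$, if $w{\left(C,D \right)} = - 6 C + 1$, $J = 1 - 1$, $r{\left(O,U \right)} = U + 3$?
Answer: $\frac{3}{2} \approx 1.5$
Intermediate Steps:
$r{\left(O,U \right)} = 3 + U$
$J = 0$
$w{\left(C,D \right)} = 1 - 6 C$
$y{\left(K \right)} = \frac{1}{2} + \frac{6}{K}$ ($y{\left(K \right)} = 1 \frac{1}{3 - 1} + \frac{6}{K} = 1 \cdot \frac{1}{2} + \frac{6}{K} = \frac{1}{2} + \frac{6}{K}$)
$w{\left(J,-1 \right)} \left(-1\right) y{\left(N \right)} = \left(1 - 0\right) \left(-1\right) \frac{12 - 3}{2 \left(-3\right)} = \left(1 + 0\right) \left(-1\right) \frac{1}{2} \left(- \frac{1}{3}\right) 9 = 1 \left(-1\right) \left(- \frac{3}{2}\right) = \left(-1\right) \left(- \frac{3}{2}\right) = \frac{3}{2}$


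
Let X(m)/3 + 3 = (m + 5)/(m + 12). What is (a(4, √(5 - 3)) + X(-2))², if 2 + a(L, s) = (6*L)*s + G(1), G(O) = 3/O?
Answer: 120241/100 - 1704*√2/5 ≈ 720.45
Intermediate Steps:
X(m) = -9 + 3*(5 + m)/(12 + m) (X(m) = -9 + 3*((m + 5)/(m + 12)) = -9 + 3*((5 + m)/(12 + m)) = -9 + 3*(5 + m)/(12 + m))
a(L, s) = 1 + 6*L*s (a(L, s) = -2 + ((6*L)*s + 3/1) = -2 + (6*L*s + 3*1) = -2 + (6*L*s + 3) = -2 + (3 + 6*L*s) = 1 + 6*L*s)
(a(4, √(5 - 3)) + X(-2))² = ((1 + 6*4*√(5 - 3)) + 3*(-31 - 2*(-2))/(12 - 2))² = ((1 + 6*4*√2) + 3*(-31 + 4)/10)² = ((1 + 24*√2) + 3*(⅒)*(-27))² = ((1 + 24*√2) - 81/10)² = (-71/10 + 24*√2)²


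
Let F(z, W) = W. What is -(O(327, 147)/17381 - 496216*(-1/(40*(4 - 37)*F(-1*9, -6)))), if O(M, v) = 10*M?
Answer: -1081328587/17207190 ≈ -62.842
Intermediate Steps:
-(O(327, 147)/17381 - 496216*(-1/(40*(4 - 37)*F(-1*9, -6)))) = -((10*327)/17381 - 496216*1/(240*(4 - 37))) = -(3270*(1/17381) - 496216/(240*(-33))) = -(3270/17381 - 496216/(-7920)) = -(3270/17381 - 496216*(-1/7920)) = -(3270/17381 + 62027/990) = -1*1081328587/17207190 = -1081328587/17207190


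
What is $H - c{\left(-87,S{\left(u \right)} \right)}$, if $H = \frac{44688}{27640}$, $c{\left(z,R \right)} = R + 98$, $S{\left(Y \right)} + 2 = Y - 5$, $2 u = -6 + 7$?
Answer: $- \frac{621093}{6910} \approx -89.883$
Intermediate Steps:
$u = \frac{1}{2}$ ($u = \frac{-6 + 7}{2} = \frac{1}{2} \cdot 1 = \frac{1}{2} \approx 0.5$)
$S{\left(Y \right)} = -7 + Y$ ($S{\left(Y \right)} = -2 + \left(Y - 5\right) = -2 + \left(-5 + Y\right) = -7 + Y$)
$c{\left(z,R \right)} = 98 + R$
$H = \frac{5586}{3455}$ ($H = 44688 \cdot \frac{1}{27640} = \frac{5586}{3455} \approx 1.6168$)
$H - c{\left(-87,S{\left(u \right)} \right)} = \frac{5586}{3455} - \left(98 + \left(-7 + \frac{1}{2}\right)\right) = \frac{5586}{3455} - \left(98 - \frac{13}{2}\right) = \frac{5586}{3455} - \frac{183}{2} = - \frac{621093}{6910}$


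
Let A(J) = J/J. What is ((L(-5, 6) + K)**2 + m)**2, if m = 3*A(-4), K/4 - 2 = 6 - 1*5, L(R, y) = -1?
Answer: 15376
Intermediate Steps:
A(J) = 1
K = 12 (K = 8 + 4*(6 - 1*5) = 8 + 4*(6 - 5) = 8 + 4*1 = 8 + 4 = 12)
m = 3 (m = 3*1 = 3)
((L(-5, 6) + K)**2 + m)**2 = ((-1 + 12)**2 + 3)**2 = (11**2 + 3)**2 = (121 + 3)**2 = 124**2 = 15376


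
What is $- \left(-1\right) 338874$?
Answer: $338874$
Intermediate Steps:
$- \left(-1\right) 338874 = \left(-1\right) \left(-338874\right) = 338874$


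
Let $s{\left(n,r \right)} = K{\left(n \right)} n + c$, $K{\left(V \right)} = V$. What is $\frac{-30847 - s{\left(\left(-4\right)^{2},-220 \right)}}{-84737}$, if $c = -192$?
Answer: $\frac{30911}{84737} \approx 0.36479$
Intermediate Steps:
$s{\left(n,r \right)} = -192 + n^{2}$ ($s{\left(n,r \right)} = n n - 192 = n^{2} - 192 = -192 + n^{2}$)
$\frac{-30847 - s{\left(\left(-4\right)^{2},-220 \right)}}{-84737} = \frac{-30847 - \left(-192 + \left(\left(-4\right)^{2}\right)^{2}\right)}{-84737} = \left(-30847 - \left(-192 + 16^{2}\right)\right) \left(- \frac{1}{84737}\right) = \left(-30847 - \left(-192 + 256\right)\right) \left(- \frac{1}{84737}\right) = \left(-30847 - 64\right) \left(- \frac{1}{84737}\right) = \left(-30911\right) \left(- \frac{1}{84737}\right) = \frac{30911}{84737}$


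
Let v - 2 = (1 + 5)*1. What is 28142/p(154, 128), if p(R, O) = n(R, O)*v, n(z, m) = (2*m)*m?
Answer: 14071/131072 ≈ 0.10735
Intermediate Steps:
v = 8 (v = 2 + (1 + 5)*1 = 2 + 6*1 = 2 + 6 = 8)
n(z, m) = 2*m²
p(R, O) = 16*O² (p(R, O) = (2*O²)*8 = 16*O²)
28142/p(154, 128) = 28142/((16*128²)) = 28142/((16*16384)) = 28142/262144 = 28142*(1/262144) = 14071/131072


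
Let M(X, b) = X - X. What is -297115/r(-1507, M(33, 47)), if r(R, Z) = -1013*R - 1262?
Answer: -22855/117333 ≈ -0.19479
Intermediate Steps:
M(X, b) = 0
r(R, Z) = -1262 - 1013*R
-297115/r(-1507, M(33, 47)) = -297115/(-1262 - 1013*(-1507)) = -297115/(-1262 + 1526591) = -297115/1525329 = -297115*1/1525329 = -22855/117333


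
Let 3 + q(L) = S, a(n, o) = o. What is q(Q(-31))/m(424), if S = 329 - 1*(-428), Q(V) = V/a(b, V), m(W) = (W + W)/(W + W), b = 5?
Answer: 754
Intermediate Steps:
m(W) = 1 (m(W) = (2*W)/((2*W)) = (2*W)*(1/(2*W)) = 1)
Q(V) = 1 (Q(V) = V/V = 1)
S = 757 (S = 329 + 428 = 757)
q(L) = 754 (q(L) = -3 + 757 = 754)
q(Q(-31))/m(424) = 754/1 = 754*1 = 754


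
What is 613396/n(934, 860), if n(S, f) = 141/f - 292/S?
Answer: -246352101520/59713 ≈ -4.1256e+6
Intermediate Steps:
n(S, f) = -292/S + 141/f
613396/n(934, 860) = 613396/(-292/934 + 141/860) = 613396/(-292*1/934 + 141*(1/860)) = 613396/(-146/467 + 141/860) = 613396/(-59713/401620) = 613396*(-401620/59713) = -246352101520/59713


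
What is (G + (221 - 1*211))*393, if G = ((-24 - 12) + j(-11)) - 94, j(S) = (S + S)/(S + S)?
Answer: -46767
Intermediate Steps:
j(S) = 1 (j(S) = (2*S)/((2*S)) = (2*S)*(1/(2*S)) = 1)
G = -129 (G = ((-24 - 12) + 1) - 94 = (-36 + 1) - 94 = -35 - 94 = -129)
(G + (221 - 1*211))*393 = (-129 + (221 - 1*211))*393 = (-129 + (221 - 211))*393 = (-129 + 10)*393 = -119*393 = -46767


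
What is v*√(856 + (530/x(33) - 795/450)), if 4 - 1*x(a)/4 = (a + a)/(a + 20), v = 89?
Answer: 89*√4327677615/2190 ≈ 2673.5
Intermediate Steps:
x(a) = 16 - 8*a/(20 + a) (x(a) = 16 - 4*(a + a)/(a + 20) = 16 - 4*2*a/(20 + a) = 16 - 8*a/(20 + a))
v*√(856 + (530/x(33) - 795/450)) = 89*√(856 + (530/((8*(40 + 33)/(20 + 33))) - 795/450)) = 89*√(856 + (530/((8*73/53)) - 795*1/450)) = 89*√(856 + (530/((8*(1/53)*73)) - 53/30)) = 89*√(856 + (530/(584/53) - 53/30)) = 89*√(856 + (530*(53/584) - 53/30)) = 89*√(856 + (14045/292 - 53/30)) = 89*√(856 + 202937/4380) = 89*√(3952217/4380) = 89*(√4327677615/2190) = 89*√4327677615/2190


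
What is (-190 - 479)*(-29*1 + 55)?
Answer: -17394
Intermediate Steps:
(-190 - 479)*(-29*1 + 55) = -669*(-29 + 55) = -669*26 = -17394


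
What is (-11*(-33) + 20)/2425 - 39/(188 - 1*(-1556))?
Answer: 573377/4229200 ≈ 0.13558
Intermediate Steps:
(-11*(-33) + 20)/2425 - 39/(188 - 1*(-1556)) = (363 + 20)*(1/2425) - 39/(188 + 1556) = 383*(1/2425) - 39/1744 = 383/2425 - 39*1/1744 = 383/2425 - 39/1744 = 573377/4229200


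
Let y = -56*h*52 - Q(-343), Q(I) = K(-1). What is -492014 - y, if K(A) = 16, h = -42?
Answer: -614302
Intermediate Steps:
Q(I) = 16
y = 122288 (y = -56*(-42)*52 - 1*16 = 2352*52 - 16 = 122304 - 16 = 122288)
-492014 - y = -492014 - 1*122288 = -492014 - 122288 = -614302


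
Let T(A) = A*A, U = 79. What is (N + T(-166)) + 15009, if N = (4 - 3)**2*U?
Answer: 42644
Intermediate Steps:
T(A) = A**2
N = 79 (N = (4 - 3)**2*79 = 1**2*79 = 1*79 = 79)
(N + T(-166)) + 15009 = (79 + (-166)**2) + 15009 = (79 + 27556) + 15009 = 27635 + 15009 = 42644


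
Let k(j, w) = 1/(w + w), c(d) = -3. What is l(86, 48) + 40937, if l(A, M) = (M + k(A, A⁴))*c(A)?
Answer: 4462820774173/109401632 ≈ 40793.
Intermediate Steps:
k(j, w) = 1/(2*w)
l(A, M) = -3*M - 3/(2*A⁴) (l(A, M) = (M + 1/(2*(A⁴)))*(-3) = (M + 1/(2*A⁴))*(-3) = -3*M - 3/(2*A⁴))
l(86, 48) + 40937 = (-3*48 - 3/2/86⁴) + 40937 = (-144 - 3/2*1/54700816) + 40937 = (-144 - 3/109401632) + 40937 = -15753835011/109401632 + 40937 = 4462820774173/109401632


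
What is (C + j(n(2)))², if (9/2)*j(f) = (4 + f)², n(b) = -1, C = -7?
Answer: 25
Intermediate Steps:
j(f) = 2*(4 + f)²/9
(C + j(n(2)))² = (-7 + 2*(4 - 1)²/9)² = (-7 + (2/9)*3²)² = (-7 + (2/9)*9)² = (-7 + 2)² = (-5)² = 25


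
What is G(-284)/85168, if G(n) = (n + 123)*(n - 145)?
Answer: 69069/85168 ≈ 0.81097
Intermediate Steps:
G(n) = (-145 + n)*(123 + n) (G(n) = (123 + n)*(-145 + n) = (-145 + n)*(123 + n))
G(-284)/85168 = (-17835 + (-284)² - 22*(-284))/85168 = (-17835 + 80656 + 6248)*(1/85168) = 69069*(1/85168) = 69069/85168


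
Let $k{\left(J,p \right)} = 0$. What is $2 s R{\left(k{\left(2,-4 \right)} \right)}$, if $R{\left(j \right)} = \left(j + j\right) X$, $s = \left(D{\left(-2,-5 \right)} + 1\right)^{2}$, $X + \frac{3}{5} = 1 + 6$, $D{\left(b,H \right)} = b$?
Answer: $0$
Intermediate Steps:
$X = \frac{32}{5}$ ($X = - \frac{3}{5} + \left(1 + 6\right) = - \frac{3}{5} + 7 = \frac{32}{5} \approx 6.4$)
$s = 1$ ($s = \left(-2 + 1\right)^{2} = \left(-1\right)^{2} = 1$)
$R{\left(j \right)} = \frac{64 j}{5}$ ($R{\left(j \right)} = \left(j + j\right) \frac{32}{5} = 2 j \frac{32}{5} = \frac{64 j}{5}$)
$2 s R{\left(k{\left(2,-4 \right)} \right)} = 2 \cdot 1 \cdot \frac{64}{5} \cdot 0 = 2 \cdot 0 = 0$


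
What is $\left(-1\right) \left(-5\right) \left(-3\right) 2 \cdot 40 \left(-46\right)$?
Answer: $55200$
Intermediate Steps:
$\left(-1\right) \left(-5\right) \left(-3\right) 2 \cdot 40 \left(-46\right) = 5 \left(-3\right) 2 \cdot 40 \left(-46\right) = \left(-15\right) 2 \cdot 40 \left(-46\right) = \left(-30\right) 40 \left(-46\right) = \left(-1200\right) \left(-46\right) = 55200$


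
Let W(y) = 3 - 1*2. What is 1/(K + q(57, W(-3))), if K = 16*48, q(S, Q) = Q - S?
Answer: 1/712 ≈ 0.0014045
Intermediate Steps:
W(y) = 1 (W(y) = 3 - 2 = 1)
K = 768
1/(K + q(57, W(-3))) = 1/(768 + (1 - 1*57)) = 1/(768 + (1 - 57)) = 1/(768 - 56) = 1/712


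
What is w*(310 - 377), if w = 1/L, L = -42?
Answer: 67/42 ≈ 1.5952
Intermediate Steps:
w = -1/42 (w = 1/(-42) = -1/42 ≈ -0.023810)
w*(310 - 377) = -(310 - 377)/42 = -1/42*(-67) = 67/42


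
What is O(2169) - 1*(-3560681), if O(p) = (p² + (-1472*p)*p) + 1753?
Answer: -6916846797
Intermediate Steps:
O(p) = 1753 - 1471*p² (O(p) = (p² - 1472*p²) + 1753 = -1471*p² + 1753 = 1753 - 1471*p²)
O(2169) - 1*(-3560681) = (1753 - 1471*2169²) - 1*(-3560681) = (1753 - 1471*4704561) + 3560681 = (1753 - 6920409231) + 3560681 = -6920407478 + 3560681 = -6916846797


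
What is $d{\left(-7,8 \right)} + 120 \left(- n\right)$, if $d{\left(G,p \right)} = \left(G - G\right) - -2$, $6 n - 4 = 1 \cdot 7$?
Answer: $-218$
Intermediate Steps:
$n = \frac{11}{6}$ ($n = \frac{2}{3} + \frac{1 \cdot 7}{6} = \frac{2}{3} + \frac{1}{6} \cdot 7 = \frac{2}{3} + \frac{7}{6} = \frac{11}{6} \approx 1.8333$)
$d{\left(G,p \right)} = 2$ ($d{\left(G,p \right)} = 0 + 2 = 2$)
$d{\left(-7,8 \right)} + 120 \left(- n\right) = 2 + 120 \left(\left(-1\right) \frac{11}{6}\right) = 2 + 120 \left(- \frac{11}{6}\right) = 2 - 220 = -218$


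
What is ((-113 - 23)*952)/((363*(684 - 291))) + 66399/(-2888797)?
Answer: -383490740125/412112891223 ≈ -0.93055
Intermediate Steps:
((-113 - 23)*952)/((363*(684 - 291))) + 66399/(-2888797) = (-136*952)/((363*393)) + 66399*(-1/2888797) = -129472/142659 - 66399/2888797 = -383490740125/412112891223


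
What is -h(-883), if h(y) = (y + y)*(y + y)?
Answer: -3118756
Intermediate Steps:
h(y) = 4*y**2 (h(y) = (2*y)*(2*y) = 4*y**2)
-h(-883) = -4*(-883)**2 = -4*779689 = -1*3118756 = -3118756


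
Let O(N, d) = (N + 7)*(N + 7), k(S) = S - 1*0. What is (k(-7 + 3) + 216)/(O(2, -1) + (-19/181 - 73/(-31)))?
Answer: 1189532/467115 ≈ 2.5466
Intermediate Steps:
k(S) = S (k(S) = S + 0 = S)
O(N, d) = (7 + N)² (O(N, d) = (7 + N)*(7 + N) = (7 + N)²)
(k(-7 + 3) + 216)/(O(2, -1) + (-19/181 - 73/(-31))) = ((-7 + 3) + 216)/((7 + 2)² + (-19/181 - 73/(-31))) = (-4 + 216)/(9² + (-19*1/181 - 73*(-1/31))) = 212/(81 + (-19/181 + 73/31)) = 212/(81 + 12624/5611) = 212/(467115/5611) = 212*(5611/467115) = 1189532/467115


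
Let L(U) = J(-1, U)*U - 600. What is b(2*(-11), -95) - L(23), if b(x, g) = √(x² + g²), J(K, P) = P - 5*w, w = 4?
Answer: 531 + √9509 ≈ 628.51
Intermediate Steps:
J(K, P) = -20 + P (J(K, P) = P - 5*4 = P - 20 = -20 + P)
L(U) = -600 + U*(-20 + U) (L(U) = (-20 + U)*U - 600 = U*(-20 + U) - 600 = -600 + U*(-20 + U))
b(x, g) = √(g² + x²)
b(2*(-11), -95) - L(23) = √((-95)² + (2*(-11))²) - (-600 + 23*(-20 + 23)) = √(9025 + (-22)²) - (-600 + 23*3) = √(9025 + 484) - (-600 + 69) = √9509 - 1*(-531) = √9509 + 531 = 531 + √9509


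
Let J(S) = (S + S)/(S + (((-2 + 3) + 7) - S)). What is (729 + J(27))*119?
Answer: 350217/4 ≈ 87554.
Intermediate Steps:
J(S) = S/4 (J(S) = (2*S)/(S + ((1 + 7) - S)) = (2*S)/(S + (8 - S)) = (2*S)/8 = (2*S)*(⅛) = S/4)
(729 + J(27))*119 = (729 + (¼)*27)*119 = (729 + 27/4)*119 = (2943/4)*119 = 350217/4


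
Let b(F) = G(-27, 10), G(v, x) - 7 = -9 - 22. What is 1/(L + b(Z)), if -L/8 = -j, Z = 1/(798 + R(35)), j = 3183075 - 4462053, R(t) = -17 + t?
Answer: -1/10231848 ≈ -9.7734e-8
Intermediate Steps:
j = -1278978
G(v, x) = -24 (G(v, x) = 7 + (-9 - 22) = 7 - 31 = -24)
Z = 1/816 (Z = 1/(798 + (-17 + 35)) = 1/(798 + 18) = 1/816 ≈ 0.0012255)
L = -10231824 (L = -(-8)*(-1278978) = -8*1278978 = -10231824)
b(F) = -24
1/(L + b(Z)) = 1/(-10231824 - 24) = 1/(-10231848) = -1/10231848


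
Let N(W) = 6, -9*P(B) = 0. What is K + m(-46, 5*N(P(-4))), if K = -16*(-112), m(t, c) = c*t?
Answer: 412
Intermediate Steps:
P(B) = 0 (P(B) = -⅑*0 = 0)
K = 1792
K + m(-46, 5*N(P(-4))) = 1792 + (5*6)*(-46) = 1792 + 30*(-46) = 1792 - 1380 = 412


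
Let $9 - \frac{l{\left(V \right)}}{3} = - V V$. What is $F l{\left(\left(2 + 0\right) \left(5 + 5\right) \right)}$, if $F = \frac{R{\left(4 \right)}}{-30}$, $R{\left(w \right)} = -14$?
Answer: $\frac{2863}{5} \approx 572.6$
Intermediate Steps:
$l{\left(V \right)} = 27 + 3 V^{2}$ ($l{\left(V \right)} = 27 - 3 - V V = 27 - 3 \left(- V^{2}\right) = 27 + 3 V^{2}$)
$F = \frac{7}{15}$ ($F = - \frac{14}{-30} = \left(-14\right) \left(- \frac{1}{30}\right) = \frac{7}{15} \approx 0.46667$)
$F l{\left(\left(2 + 0\right) \left(5 + 5\right) \right)} = \frac{7 \left(27 + 3 \left(\left(2 + 0\right) \left(5 + 5\right)\right)^{2}\right)}{15} = \frac{7 \left(27 + 3 \left(2 \cdot 10\right)^{2}\right)}{15} = \frac{7 \left(27 + 3 \cdot 20^{2}\right)}{15} = \frac{7 \left(27 + 3 \cdot 400\right)}{15} = \frac{7 \left(27 + 1200\right)}{15} = \frac{7}{15} \cdot 1227 = \frac{2863}{5}$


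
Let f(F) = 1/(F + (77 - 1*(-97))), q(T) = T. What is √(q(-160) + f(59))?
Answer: I*√8686007/233 ≈ 12.649*I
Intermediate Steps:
f(F) = 1/(174 + F) (f(F) = 1/(F + (77 + 97)) = 1/(F + 174) = 1/(174 + F))
√(q(-160) + f(59)) = √(-160 + 1/(174 + 59)) = √(-160 + 1/233) = √(-37279/233) = I*√8686007/233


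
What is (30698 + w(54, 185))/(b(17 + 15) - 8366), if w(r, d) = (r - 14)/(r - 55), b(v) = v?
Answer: -15329/4167 ≈ -3.6787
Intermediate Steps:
w(r, d) = (-14 + r)/(-55 + r)
(30698 + w(54, 185))/(b(17 + 15) - 8366) = (30698 + (-14 + 54)/(-55 + 54))/((17 + 15) - 8366) = (30698 + 40/(-1))/(32 - 8366) = (30698 - 1*40)/(-8334) = (30698 - 40)*(-1/8334) = 30658*(-1/8334) = -15329/4167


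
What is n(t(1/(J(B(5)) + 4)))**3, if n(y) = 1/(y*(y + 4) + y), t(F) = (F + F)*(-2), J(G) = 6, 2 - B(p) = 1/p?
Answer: -15625/97336 ≈ -0.16053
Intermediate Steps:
B(p) = 2 - 1/p
t(F) = -4*F (t(F) = (2*F)*(-2) = -4*F)
n(y) = 1/(y + y*(4 + y)) (n(y) = 1/(y*(4 + y) + y) = 1/(y + y*(4 + y)))
n(t(1/(J(B(5)) + 4)))**3 = (1/(((-4/(6 + 4)))*(5 - 4/(6 + 4))))**3 = (1/(((-4/10))*(5 - 4/10)))**3 = (1/(((-4*1/10))*(5 - 4*1/10)))**3 = (1/((-2/5)*(5 - 2/5)))**3 = (-5/(2*23/5))**3 = (-5/2*5/23)**3 = (-25/46)**3 = -15625/97336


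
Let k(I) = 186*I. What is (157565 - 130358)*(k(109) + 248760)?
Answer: 7319608038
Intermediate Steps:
(157565 - 130358)*(k(109) + 248760) = (157565 - 130358)*(186*109 + 248760) = 27207*(20274 + 248760) = 27207*269034 = 7319608038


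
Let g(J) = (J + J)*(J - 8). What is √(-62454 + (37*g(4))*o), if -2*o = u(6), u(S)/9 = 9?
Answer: I*√14502 ≈ 120.42*I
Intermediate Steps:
u(S) = 81 (u(S) = 9*9 = 81)
o = -81/2 (o = -½*81 = -81/2 ≈ -40.500)
g(J) = 2*J*(-8 + J) (g(J) = (2*J)*(-8 + J) = 2*J*(-8 + J))
√(-62454 + (37*g(4))*o) = √(-62454 + (37*(2*4*(-8 + 4)))*(-81/2)) = √(-62454 + (37*(2*4*(-4)))*(-81/2)) = √(-62454 + (37*(-32))*(-81/2)) = √(-62454 - 1184*(-81/2)) = √(-62454 + 47952) = √(-14502) = I*√14502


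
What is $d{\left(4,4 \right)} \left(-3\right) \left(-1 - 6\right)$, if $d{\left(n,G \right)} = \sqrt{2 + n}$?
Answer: $21 \sqrt{6} \approx 51.439$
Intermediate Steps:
$d{\left(4,4 \right)} \left(-3\right) \left(-1 - 6\right) = \sqrt{2 + 4} \left(-3\right) \left(-1 - 6\right) = \sqrt{6} \left(-3\right) \left(-1 - 6\right) = - 3 \sqrt{6} \left(-7\right) = 21 \sqrt{6}$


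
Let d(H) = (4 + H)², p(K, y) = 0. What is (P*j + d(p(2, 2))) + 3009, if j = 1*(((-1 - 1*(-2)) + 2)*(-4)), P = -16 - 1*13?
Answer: 3373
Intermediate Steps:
P = -29 (P = -16 - 13 = -29)
j = -12 (j = 1*(((-1 + 2) + 2)*(-4)) = 1*((1 + 2)*(-4)) = 1*(3*(-4)) = 1*(-12) = -12)
(P*j + d(p(2, 2))) + 3009 = (-29*(-12) + (4 + 0)²) + 3009 = (348 + 4²) + 3009 = (348 + 16) + 3009 = 364 + 3009 = 3373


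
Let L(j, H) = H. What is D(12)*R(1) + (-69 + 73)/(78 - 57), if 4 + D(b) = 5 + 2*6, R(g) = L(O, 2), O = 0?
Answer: 550/21 ≈ 26.190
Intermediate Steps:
R(g) = 2
D(b) = 13 (D(b) = -4 + (5 + 2*6) = -4 + (5 + 12) = -4 + 17 = 13)
D(12)*R(1) + (-69 + 73)/(78 - 57) = 13*2 + (-69 + 73)/(78 - 57) = 26 + 4/21 = 550/21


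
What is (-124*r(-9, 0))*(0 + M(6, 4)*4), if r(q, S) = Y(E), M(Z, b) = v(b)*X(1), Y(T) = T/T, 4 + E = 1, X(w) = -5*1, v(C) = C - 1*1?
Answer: 7440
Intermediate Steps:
v(C) = -1 + C (v(C) = C - 1 = -1 + C)
X(w) = -5
E = -3 (E = -4 + 1 = -3)
Y(T) = 1
M(Z, b) = 5 - 5*b (M(Z, b) = (-1 + b)*(-5) = 5 - 5*b)
r(q, S) = 1
(-124*r(-9, 0))*(0 + M(6, 4)*4) = (-124*1)*(0 + (5 - 5*4)*4) = -124*(0 + (5 - 20)*4) = -124*(0 - 15*4) = -124*(0 - 60) = -124*(-60) = 7440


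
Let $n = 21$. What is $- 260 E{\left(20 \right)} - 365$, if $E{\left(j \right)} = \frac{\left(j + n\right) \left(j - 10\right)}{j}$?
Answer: $-5695$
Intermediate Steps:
$E{\left(j \right)} = \frac{\left(-10 + j\right) \left(21 + j\right)}{j}$ ($E{\left(j \right)} = \frac{\left(j + 21\right) \left(j - 10\right)}{j} = \frac{\left(21 + j\right) \left(-10 + j\right)}{j} = \frac{\left(-10 + j\right) \left(21 + j\right)}{j}$)
$- 260 E{\left(20 \right)} - 365 = - 260 \left(11 + 20 - \frac{210}{20}\right) - 365 = - 260 \left(11 + 20 - \frac{21}{2}\right) - 365 = \left(-260\right) \frac{41}{2} - 365 = -5330 - 365 = -5695$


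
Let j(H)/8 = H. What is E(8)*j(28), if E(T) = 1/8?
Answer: 28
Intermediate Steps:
E(T) = ⅛
j(H) = 8*H
E(8)*j(28) = (8*28)/8 = (⅛)*224 = 28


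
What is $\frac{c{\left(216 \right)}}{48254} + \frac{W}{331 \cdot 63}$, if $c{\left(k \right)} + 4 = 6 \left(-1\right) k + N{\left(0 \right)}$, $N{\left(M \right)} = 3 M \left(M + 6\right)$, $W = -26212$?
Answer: $- \frac{645971374}{503120331} \approx -1.2839$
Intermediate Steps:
$N{\left(M \right)} = 3 M \left(6 + M\right)$
$c{\left(k \right)} = -4 - 6 k$ ($c{\left(k \right)} = -4 + \left(6 \left(-1\right) k + 3 \cdot 0 \left(6 + 0\right)\right) = -4 + \left(- 6 k + 3 \cdot 0 \cdot 6\right) = -4 + \left(- 6 k + 0\right) = -4 - 6 k$)
$\frac{c{\left(216 \right)}}{48254} + \frac{W}{331 \cdot 63} = \frac{-4 - 1296}{48254} - \frac{26212}{331 \cdot 63} = \left(-4 - 1296\right) \frac{1}{48254} - \frac{26212}{20853} = \left(-1300\right) \frac{1}{48254} - \frac{26212}{20853} = - \frac{650}{24127} - \frac{26212}{20853} = - \frac{645971374}{503120331}$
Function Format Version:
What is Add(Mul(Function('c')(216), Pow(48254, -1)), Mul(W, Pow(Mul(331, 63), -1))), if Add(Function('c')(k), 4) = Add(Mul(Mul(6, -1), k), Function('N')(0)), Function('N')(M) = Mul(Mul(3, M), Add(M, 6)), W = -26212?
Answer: Rational(-645971374, 503120331) ≈ -1.2839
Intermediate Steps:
Function('N')(M) = Mul(3, M, Add(6, M)) (Function('N')(M) = Mul(Mul(3, M), Add(6, M)) = Mul(3, M, Add(6, M)))
Function('c')(k) = Add(-4, Mul(-6, k)) (Function('c')(k) = Add(-4, Add(Mul(Mul(6, -1), k), Mul(3, 0, Add(6, 0)))) = Add(-4, Add(Mul(-6, k), Mul(3, 0, 6))) = Add(-4, Add(Mul(-6, k), 0)) = Add(-4, Mul(-6, k)))
Add(Mul(Function('c')(216), Pow(48254, -1)), Mul(W, Pow(Mul(331, 63), -1))) = Add(Mul(Add(-4, Mul(-6, 216)), Pow(48254, -1)), Mul(-26212, Pow(Mul(331, 63), -1))) = Add(Mul(Add(-4, -1296), Rational(1, 48254)), Mul(-26212, Pow(20853, -1))) = Add(Mul(-1300, Rational(1, 48254)), Mul(-26212, Rational(1, 20853))) = Add(Rational(-650, 24127), Rational(-26212, 20853)) = Rational(-645971374, 503120331)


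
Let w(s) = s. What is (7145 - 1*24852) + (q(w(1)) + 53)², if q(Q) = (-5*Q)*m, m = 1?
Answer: -15403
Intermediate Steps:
q(Q) = -5*Q (q(Q) = -5*Q*1 = -5*Q)
(7145 - 1*24852) + (q(w(1)) + 53)² = (7145 - 1*24852) + (-5*1 + 53)² = (7145 - 24852) + (-5 + 53)² = -17707 + 48² = -17707 + 2304 = -15403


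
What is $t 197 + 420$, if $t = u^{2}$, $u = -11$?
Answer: $24257$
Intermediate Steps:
$t = 121$ ($t = \left(-11\right)^{2} = 121$)
$t 197 + 420 = 121 \cdot 197 + 420 = 23837 + 420 = 24257$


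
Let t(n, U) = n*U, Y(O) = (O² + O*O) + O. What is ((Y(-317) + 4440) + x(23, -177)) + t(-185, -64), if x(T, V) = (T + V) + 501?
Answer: 217288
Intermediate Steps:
Y(O) = O + 2*O² (Y(O) = (O² + O²) + O = 2*O² + O = O + 2*O²)
x(T, V) = 501 + T + V
t(n, U) = U*n
((Y(-317) + 4440) + x(23, -177)) + t(-185, -64) = ((-317*(1 + 2*(-317)) + 4440) + (501 + 23 - 177)) - 64*(-185) = ((-317*(1 - 634) + 4440) + 347) + 11840 = ((-317*(-633) + 4440) + 347) + 11840 = ((200661 + 4440) + 347) + 11840 = (205101 + 347) + 11840 = 205448 + 11840 = 217288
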